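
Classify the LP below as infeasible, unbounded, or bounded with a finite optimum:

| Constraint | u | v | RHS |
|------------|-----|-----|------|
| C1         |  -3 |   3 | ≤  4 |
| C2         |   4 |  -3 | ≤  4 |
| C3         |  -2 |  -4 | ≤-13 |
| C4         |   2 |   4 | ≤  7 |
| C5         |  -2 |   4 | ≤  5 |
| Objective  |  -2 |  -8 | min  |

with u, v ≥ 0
C4 requires 2u + 4v ≤ 7, while C3 (-2u - 4v ≤ -13) is equivalent to 2u + 4v ≥ 13. Together they would need 13 ≤ 2u + 4v ≤ 7, which is impossible since 13 > 7. No point satisfies all constraints.

Infeasible: no point satisfies all constraints simultaneously.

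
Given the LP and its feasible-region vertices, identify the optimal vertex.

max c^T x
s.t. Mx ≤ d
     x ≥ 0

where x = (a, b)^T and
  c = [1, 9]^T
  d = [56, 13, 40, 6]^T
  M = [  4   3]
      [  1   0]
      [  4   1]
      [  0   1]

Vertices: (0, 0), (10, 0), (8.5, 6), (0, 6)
Evaluating z = a + 9b at each vertex:
  (0, 0): z = 0
  (10, 0): z = 10
  (8.5, 6): z = 62.5
  (0, 6): z = 54

The largest value is z = 62.5, attained at (8.5, 6).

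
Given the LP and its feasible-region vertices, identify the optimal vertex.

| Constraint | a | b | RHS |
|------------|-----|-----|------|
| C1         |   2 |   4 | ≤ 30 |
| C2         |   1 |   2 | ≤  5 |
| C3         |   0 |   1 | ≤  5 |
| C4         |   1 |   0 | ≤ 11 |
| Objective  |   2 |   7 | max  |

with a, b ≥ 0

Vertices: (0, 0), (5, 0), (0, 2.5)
Evaluating z = 2a + 7b at each vertex:
  (0, 0): z = 0
  (5, 0): z = 10
  (0, 2.5): z = 17.5

The largest value is z = 17.5, attained at (0, 2.5).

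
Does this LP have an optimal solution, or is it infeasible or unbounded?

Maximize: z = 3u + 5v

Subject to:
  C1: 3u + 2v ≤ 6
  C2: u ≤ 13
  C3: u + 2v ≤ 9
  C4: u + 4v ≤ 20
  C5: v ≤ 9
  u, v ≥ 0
The point (0, 3) satisfies every constraint, so the LP is feasible; the constraints give u ≤ 13 and v ≤ 9, which with u, v ≥ 0 keep the feasible region inside a bounded box. A feasible, bounded LP attains a finite optimum at a vertex.

Evaluating z = 3u + 5v at each vertex:
  (0, 0): z = 0
  (2, 0): z = 6
  (0, 3): z = 15

Feasible with finite optimum z* = 15 at (0, 3).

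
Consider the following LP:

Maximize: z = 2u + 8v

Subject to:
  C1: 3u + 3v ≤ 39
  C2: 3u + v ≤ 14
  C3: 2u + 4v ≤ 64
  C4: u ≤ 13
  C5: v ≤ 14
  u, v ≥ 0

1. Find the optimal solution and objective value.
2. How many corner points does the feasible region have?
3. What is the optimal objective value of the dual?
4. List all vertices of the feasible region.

1. u = 0, v = 13, z = 104
2. 4
3. 104 (by strong duality, equal to the primal optimum)
4. (0, 0), (4.667, 0), (0.5, 12.5), (0, 13)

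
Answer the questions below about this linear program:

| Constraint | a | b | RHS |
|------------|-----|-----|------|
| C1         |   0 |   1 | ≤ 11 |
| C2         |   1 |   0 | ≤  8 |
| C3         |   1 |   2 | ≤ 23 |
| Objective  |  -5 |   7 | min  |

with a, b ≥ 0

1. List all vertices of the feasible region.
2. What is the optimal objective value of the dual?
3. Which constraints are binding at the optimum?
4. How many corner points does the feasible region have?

1. (0, 0), (8, 0), (8, 7.5), (1, 11), (0, 11)
2. -40 (by strong duality, equal to the primal optimum)
3. C2, b ≥ 0
4. 5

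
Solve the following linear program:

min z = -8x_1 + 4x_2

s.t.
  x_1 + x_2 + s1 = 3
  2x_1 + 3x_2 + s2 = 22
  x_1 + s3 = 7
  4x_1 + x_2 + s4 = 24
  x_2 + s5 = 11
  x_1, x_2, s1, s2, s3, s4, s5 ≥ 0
Each vertex is the intersection of two constraint boundaries that also satisfies all remaining constraints:
  x_1 = 0 and x_2 = 0 → (0, 0)
  x_1 + x_2 = 3 and x_2 = 0 → (3, 0)
  x_1 + x_2 = 3 and x_1 = 0 → (0, 3)

Evaluating z = -8x_1 + 4x_2 at each vertex:
  (0, 0): z = 0
  (3, 0): z = -24
  (0, 3): z = 12

The minimum is at (3, 0) with z = -24.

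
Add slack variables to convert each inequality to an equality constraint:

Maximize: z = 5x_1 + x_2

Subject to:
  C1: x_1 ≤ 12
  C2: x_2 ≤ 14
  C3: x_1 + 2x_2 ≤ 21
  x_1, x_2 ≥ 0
max z = 5x_1 + x_2

s.t.
  x_1 + s1 = 12
  x_2 + s2 = 14
  x_1 + 2x_2 + s3 = 21
  x_1, x_2, s1, s2, s3 ≥ 0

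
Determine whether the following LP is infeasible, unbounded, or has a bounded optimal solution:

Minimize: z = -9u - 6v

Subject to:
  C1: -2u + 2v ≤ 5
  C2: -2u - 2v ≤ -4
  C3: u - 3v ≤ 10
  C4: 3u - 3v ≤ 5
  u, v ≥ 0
Feasible point: (0, 2) satisfies every constraint, so the LP is feasible.
Direction d = (1, 1): for each constraint row a, a·d ≤ 0 —
  (-2)(1) + (2)(1) = 0 ≤ 0
  (-2)(1) + (-2)(1) = -4 ≤ 0
  (1)(1) + (-3)(1) = -2 ≤ 0
  (3)(1) + (-3)(1) = 0 ≤ 0
and d ≥ 0, so (0, 2) + t·d stays feasible for every t ≥ 0. Along this ray z = -9u - 6v changes by -15 per unit t, so z → −∞.

Unbounded — the objective can decrease without bound over the feasible region.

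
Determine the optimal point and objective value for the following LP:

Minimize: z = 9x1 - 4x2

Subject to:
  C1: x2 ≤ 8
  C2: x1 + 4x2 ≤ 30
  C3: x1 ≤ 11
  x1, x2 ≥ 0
Each vertex is the intersection of two constraint boundaries that also satisfies all remaining constraints:
  x1 = 0 and x2 = 0 → (0, 0)
  x1 = 11 and x2 = 0 → (11, 0)
  x1 + 4x2 = 30 and x1 = 11 → (11, 4.75)
  x1 + 4x2 = 30 and x1 = 0 → (0, 7.5)

Evaluating z = 9x1 - 4x2 at each vertex:
  (0, 0): z = 0
  (11, 0): z = 99
  (11, 4.75): z = 80
  (0, 7.5): z = -30

The minimum is at (0, 7.5) with z = -30.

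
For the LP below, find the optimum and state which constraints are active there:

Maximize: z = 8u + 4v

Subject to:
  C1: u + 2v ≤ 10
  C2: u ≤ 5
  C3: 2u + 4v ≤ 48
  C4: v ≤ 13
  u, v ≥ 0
Optimal: u = 5, v = 2.5
Binding: C1, C2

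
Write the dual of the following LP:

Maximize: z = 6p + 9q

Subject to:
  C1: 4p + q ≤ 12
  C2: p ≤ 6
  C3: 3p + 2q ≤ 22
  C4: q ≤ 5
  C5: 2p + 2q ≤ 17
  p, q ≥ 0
Minimize: z = 12y1 + 6y2 + 22y3 + 5y4 + 17y5

Subject to:
  C1: -4y1 - y2 - 3y3 - 2y5 ≤ -6
  C2: -y1 - 2y3 - y4 - 2y5 ≤ -9
  y1, y2, y3, y4, y5 ≥ 0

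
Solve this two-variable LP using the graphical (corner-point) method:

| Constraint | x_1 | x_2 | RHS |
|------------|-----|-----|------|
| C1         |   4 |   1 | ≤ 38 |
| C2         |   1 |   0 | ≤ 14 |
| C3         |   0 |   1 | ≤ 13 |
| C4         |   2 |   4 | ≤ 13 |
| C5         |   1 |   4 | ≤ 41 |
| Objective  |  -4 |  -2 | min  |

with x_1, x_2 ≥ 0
Each vertex is the intersection of two constraint boundaries that also satisfies all remaining constraints:
  x_1 = 0 and x_2 = 0 → (0, 0)
  2x_1 + 4x_2 = 13 and x_2 = 0 → (6.5, 0)
  2x_1 + 4x_2 = 13 and x_1 = 0 → (0, 3.25)

Evaluating z = -4x_1 - 2x_2 at each vertex:
  (0, 0): z = 0
  (6.5, 0): z = -26
  (0, 3.25): z = -6.5

The minimum is at (6.5, 0) with z = -26.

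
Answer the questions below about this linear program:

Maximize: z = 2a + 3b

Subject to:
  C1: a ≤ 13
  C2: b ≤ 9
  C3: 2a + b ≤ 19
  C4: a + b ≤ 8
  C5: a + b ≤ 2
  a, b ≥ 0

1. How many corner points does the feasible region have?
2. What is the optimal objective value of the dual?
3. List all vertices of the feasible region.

1. 3
2. 6 (by strong duality, equal to the primal optimum)
3. (0, 0), (2, 0), (0, 2)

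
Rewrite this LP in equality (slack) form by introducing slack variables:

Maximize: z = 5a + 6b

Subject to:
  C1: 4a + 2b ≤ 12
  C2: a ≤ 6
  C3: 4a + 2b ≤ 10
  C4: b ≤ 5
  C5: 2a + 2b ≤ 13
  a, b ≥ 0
max z = 5a + 6b

s.t.
  4a + 2b + s1 = 12
  a + s2 = 6
  4a + 2b + s3 = 10
  b + s4 = 5
  2a + 2b + s5 = 13
  a, b, s1, s2, s3, s4, s5 ≥ 0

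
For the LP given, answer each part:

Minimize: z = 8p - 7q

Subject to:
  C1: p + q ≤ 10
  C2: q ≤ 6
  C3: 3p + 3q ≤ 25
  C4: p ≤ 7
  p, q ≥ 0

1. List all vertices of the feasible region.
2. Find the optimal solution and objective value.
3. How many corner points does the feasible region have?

1. (0, 0), (7, 0), (7, 1.333), (2.333, 6), (0, 6)
2. p = 0, q = 6, z = -42
3. 5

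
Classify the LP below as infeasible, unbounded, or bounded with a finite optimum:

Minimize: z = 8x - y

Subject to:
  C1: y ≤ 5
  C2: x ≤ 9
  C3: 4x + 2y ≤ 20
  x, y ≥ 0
The point (0, 5) satisfies every constraint, so the LP is feasible; the constraints give x ≤ 9 and y ≤ 5, which with x, y ≥ 0 keep the feasible region inside a bounded box. A feasible, bounded LP attains a finite optimum at a vertex.

Evaluating z = 8x - y at each vertex:
  (0, 0): z = 0
  (5, 0): z = 40
  (2.5, 5): z = 15
  (0, 5): z = -5

The LP has an optimal solution: (0, 5) with z = -5.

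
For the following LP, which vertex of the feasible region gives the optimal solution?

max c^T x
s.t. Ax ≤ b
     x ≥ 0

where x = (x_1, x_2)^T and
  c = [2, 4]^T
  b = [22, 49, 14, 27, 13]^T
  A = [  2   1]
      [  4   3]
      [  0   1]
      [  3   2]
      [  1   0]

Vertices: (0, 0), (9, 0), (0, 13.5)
Evaluating z = 2x_1 + 4x_2 at each vertex:
  (0, 0): z = 0
  (9, 0): z = 18
  (0, 13.5): z = 54

The largest value is z = 54, attained at (0, 13.5).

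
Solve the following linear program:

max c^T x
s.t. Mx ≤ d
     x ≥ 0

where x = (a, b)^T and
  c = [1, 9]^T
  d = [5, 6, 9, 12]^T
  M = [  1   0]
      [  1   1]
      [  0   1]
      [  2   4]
a = 0, b = 3, z = 27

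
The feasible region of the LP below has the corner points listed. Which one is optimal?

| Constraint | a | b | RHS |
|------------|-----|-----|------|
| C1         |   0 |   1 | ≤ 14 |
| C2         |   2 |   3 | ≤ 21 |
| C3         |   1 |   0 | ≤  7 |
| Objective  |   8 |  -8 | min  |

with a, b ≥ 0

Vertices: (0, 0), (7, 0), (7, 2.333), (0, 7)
Evaluating z = 8a - 8b at each vertex:
  (0, 0): z = 0
  (7, 0): z = 56
  (7, 2.333): z = 37.33
  (0, 7): z = -56

The smallest value is z = -56, attained at (0, 7).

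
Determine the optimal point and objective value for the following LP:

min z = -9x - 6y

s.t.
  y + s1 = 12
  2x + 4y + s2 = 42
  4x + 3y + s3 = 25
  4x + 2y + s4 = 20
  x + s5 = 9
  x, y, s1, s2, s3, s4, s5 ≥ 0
Each vertex is the intersection of two constraint boundaries that also satisfies all remaining constraints:
  x = 0 and y = 0 → (0, 0)
  4x + 2y = 20 and y = 0 → (5, 0)
  4x + 3y = 25 and 4x + 2y = 20 → (2.5, 5)
  4x + 3y = 25 and x = 0 → (0, 8.333)

Evaluating z = -9x - 6y at each vertex:
  (0, 0): z = 0
  (5, 0): z = -45
  (2.5, 5): z = -52.5
  (0, 8.333): z = -50

The minimum is at (2.5, 5) with z = -52.5.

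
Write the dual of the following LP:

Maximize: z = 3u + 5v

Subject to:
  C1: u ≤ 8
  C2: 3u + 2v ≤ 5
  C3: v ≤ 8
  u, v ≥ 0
Minimize: z = 8y1 + 5y2 + 8y3

Subject to:
  C1: -y1 - 3y2 ≤ -3
  C2: -2y2 - y3 ≤ -5
  y1, y2, y3 ≥ 0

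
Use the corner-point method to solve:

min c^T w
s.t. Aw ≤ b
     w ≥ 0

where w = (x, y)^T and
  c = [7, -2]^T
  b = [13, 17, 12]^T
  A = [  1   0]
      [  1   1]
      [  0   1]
Each vertex is the intersection of two constraint boundaries that also satisfies all remaining constraints:
  x = 0 and y = 0 → (0, 0)
  x = 13 and y = 0 → (13, 0)
  x = 13 and x + y = 17 → (13, 4)
  x + y = 17 and y = 12 → (5, 12)
  y = 12 and x = 0 → (0, 12)

Evaluating z = 7x - 2y at each vertex:
  (0, 0): z = 0
  (13, 0): z = 91
  (13, 4): z = 83
  (5, 12): z = 11
  (0, 12): z = -24

The minimum is at (0, 12) with z = -24.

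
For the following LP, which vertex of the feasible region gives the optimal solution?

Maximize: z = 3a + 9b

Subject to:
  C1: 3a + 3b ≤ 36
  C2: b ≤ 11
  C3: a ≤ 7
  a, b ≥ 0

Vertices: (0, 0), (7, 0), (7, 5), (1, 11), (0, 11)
(1, 11) with z = 102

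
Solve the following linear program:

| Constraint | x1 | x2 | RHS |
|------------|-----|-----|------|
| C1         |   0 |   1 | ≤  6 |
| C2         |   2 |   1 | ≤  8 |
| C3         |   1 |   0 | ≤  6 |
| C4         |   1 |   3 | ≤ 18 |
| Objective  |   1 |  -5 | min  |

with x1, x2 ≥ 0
x1 = 0, x2 = 6, z = -30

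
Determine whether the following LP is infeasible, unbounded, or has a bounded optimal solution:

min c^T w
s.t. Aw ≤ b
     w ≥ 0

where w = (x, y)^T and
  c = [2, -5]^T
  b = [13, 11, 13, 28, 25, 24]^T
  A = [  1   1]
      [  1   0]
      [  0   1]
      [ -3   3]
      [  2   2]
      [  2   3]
The point (0, 8) satisfies every constraint, so the LP is feasible; the constraints give x ≤ 11 and y ≤ 13, which with x, y ≥ 0 keep the feasible region inside a bounded box. A feasible, bounded LP attains a finite optimum at a vertex.

Feasible with finite optimum z* = -40 at (0, 8).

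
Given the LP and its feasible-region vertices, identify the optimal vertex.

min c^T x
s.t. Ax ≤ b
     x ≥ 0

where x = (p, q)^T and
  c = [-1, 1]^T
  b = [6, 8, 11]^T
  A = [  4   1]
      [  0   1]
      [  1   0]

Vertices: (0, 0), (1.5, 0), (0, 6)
Evaluating z = -p + q at each vertex:
  (0, 0): z = 0
  (1.5, 0): z = -1.5
  (0, 6): z = 6

The smallest value is z = -1.5, attained at (1.5, 0).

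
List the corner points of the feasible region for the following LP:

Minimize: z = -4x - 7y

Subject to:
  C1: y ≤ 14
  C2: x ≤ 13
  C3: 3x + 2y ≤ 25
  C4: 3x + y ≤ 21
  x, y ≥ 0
Each vertex is the intersection of two constraint boundaries that also satisfies all remaining constraints:
  x = 0 and y = 0 → (0, 0)
  3x + y = 21 and y = 0 → (7, 0)
  3x + 2y = 25 and 3x + y = 21 → (5.667, 4)
  3x + 2y = 25 and x = 0 → (0, 12.5)

Vertices: (0, 0), (7, 0), (5.667, 4), (0, 12.5)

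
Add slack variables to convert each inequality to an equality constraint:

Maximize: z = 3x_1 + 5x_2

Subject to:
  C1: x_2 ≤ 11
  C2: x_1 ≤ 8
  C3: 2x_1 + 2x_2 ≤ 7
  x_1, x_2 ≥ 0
max z = 3x_1 + 5x_2

s.t.
  x_2 + s1 = 11
  x_1 + s2 = 8
  2x_1 + 2x_2 + s3 = 7
  x_1, x_2, s1, s2, s3 ≥ 0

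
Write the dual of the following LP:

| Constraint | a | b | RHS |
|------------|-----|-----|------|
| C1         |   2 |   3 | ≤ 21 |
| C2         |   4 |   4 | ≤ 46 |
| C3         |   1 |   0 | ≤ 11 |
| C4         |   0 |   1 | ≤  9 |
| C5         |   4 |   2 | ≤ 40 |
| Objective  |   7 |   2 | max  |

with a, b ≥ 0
Minimize: z = 21y1 + 46y2 + 11y3 + 9y4 + 40y5

Subject to:
  C1: -2y1 - 4y2 - y3 - 4y5 ≤ -7
  C2: -3y1 - 4y2 - y4 - 2y5 ≤ -2
  y1, y2, y3, y4, y5 ≥ 0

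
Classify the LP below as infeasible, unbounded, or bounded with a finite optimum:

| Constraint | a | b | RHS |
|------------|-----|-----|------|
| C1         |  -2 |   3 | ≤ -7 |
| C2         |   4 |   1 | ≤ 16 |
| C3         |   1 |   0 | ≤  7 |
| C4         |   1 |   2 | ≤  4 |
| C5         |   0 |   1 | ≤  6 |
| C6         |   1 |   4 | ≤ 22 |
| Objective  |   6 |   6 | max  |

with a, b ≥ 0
The point (4, 0) satisfies every constraint, so the LP is feasible; the constraints give a ≤ 7 and b ≤ 6, which with a, b ≥ 0 keep the feasible region inside a bounded box. A feasible, bounded LP attains a finite optimum at a vertex.

Evaluating z = 6a + 6b at each vertex:
  (3.5, 0): z = 21
  (4, 0): z = 24
  (3.714, 0.1429): z = 23.14

The LP has an optimal solution: (4, 0) with z = 24.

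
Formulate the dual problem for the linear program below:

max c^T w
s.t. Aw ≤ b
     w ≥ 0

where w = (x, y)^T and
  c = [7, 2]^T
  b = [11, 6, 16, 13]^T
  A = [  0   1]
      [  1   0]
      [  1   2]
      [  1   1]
Minimize: z = 11y1 + 6y2 + 16y3 + 13y4

Subject to:
  C1: -y2 - y3 - y4 ≤ -7
  C2: -y1 - 2y3 - y4 ≤ -2
  y1, y2, y3, y4 ≥ 0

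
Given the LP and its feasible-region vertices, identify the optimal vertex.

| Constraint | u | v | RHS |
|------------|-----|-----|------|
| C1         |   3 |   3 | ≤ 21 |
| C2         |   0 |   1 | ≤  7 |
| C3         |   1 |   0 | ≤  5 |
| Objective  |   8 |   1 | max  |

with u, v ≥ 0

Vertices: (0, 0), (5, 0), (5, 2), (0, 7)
(5, 2) with z = 42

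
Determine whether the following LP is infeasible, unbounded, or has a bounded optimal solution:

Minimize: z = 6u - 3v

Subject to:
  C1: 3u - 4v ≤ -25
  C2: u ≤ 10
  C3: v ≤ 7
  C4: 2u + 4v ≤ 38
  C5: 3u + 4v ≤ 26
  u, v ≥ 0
The point (0, 6.5) satisfies every constraint, so the LP is feasible; the constraints give u ≤ 10 and v ≤ 7, which with u, v ≥ 0 keep the feasible region inside a bounded box. A feasible, bounded LP attains a finite optimum at a vertex.

Bounded optimum: z* = -19.5 at (0, 6.5).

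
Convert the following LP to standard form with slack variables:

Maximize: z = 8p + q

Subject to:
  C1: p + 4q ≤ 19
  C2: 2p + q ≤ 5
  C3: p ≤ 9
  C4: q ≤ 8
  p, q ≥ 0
max z = 8p + q

s.t.
  p + 4q + s1 = 19
  2p + q + s2 = 5
  p + s3 = 9
  q + s4 = 8
  p, q, s1, s2, s3, s4 ≥ 0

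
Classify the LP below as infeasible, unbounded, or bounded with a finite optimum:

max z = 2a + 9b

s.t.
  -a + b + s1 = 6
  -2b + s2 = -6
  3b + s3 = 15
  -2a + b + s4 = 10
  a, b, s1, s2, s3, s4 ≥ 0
Feasible point: (0, 3) satisfies every constraint, so the LP is feasible.
Direction d = (1, 0): for each constraint row a, a·d ≤ 0 —
  (-1)(1) + (1)(0) = -1 ≤ 0
  (0)(1) + (-2)(0) = 0 ≤ 0
  (0)(1) + (3)(0) = 0 ≤ 0
  (-2)(1) + (1)(0) = -2 ≤ 0
and d ≥ 0, so (0, 3) + t·d stays feasible for every t ≥ 0. Along this ray z = 2a + 9b changes by 2 per unit t, so z → +∞.

Unbounded: there is a feasible ray along which z → +∞.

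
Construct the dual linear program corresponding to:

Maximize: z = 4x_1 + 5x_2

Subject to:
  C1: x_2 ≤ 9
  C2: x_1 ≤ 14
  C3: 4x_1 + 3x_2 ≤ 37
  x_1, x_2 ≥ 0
Minimize: z = 9y1 + 14y2 + 37y3

Subject to:
  C1: -y2 - 4y3 ≤ -4
  C2: -y1 - 3y3 ≤ -5
  y1, y2, y3 ≥ 0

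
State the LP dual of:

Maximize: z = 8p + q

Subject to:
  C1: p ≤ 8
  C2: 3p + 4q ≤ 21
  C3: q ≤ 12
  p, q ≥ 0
Minimize: z = 8y1 + 21y2 + 12y3

Subject to:
  C1: -y1 - 3y2 ≤ -8
  C2: -4y2 - y3 ≤ -1
  y1, y2, y3 ≥ 0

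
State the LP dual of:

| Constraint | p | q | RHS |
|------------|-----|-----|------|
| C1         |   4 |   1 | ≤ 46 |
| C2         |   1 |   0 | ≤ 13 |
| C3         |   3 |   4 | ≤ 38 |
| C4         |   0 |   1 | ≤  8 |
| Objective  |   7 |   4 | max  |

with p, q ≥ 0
Minimize: z = 46y1 + 13y2 + 38y3 + 8y4

Subject to:
  C1: -4y1 - y2 - 3y3 ≤ -7
  C2: -y1 - 4y3 - y4 ≤ -4
  y1, y2, y3, y4 ≥ 0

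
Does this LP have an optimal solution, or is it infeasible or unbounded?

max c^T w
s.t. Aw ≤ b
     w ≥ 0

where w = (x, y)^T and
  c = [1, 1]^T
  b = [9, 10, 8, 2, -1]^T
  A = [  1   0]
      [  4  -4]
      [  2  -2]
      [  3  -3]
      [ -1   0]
Feasible point: (1, 1) satisfies every constraint, so the LP is feasible.
Direction d = (0, 1): for each constraint row a, a·d ≤ 0 —
  (1)(0) + (0)(1) = 0 ≤ 0
  (4)(0) + (-4)(1) = -4 ≤ 0
  (2)(0) + (-2)(1) = -2 ≤ 0
  (3)(0) + (-3)(1) = -3 ≤ 0
  (-1)(0) + (0)(1) = 0 ≤ 0
and d ≥ 0, so (1, 1) + t·d stays feasible for every t ≥ 0. Along this ray z = x + y changes by 1 per unit t, so z → +∞.

Unbounded: there is a feasible ray along which z → +∞.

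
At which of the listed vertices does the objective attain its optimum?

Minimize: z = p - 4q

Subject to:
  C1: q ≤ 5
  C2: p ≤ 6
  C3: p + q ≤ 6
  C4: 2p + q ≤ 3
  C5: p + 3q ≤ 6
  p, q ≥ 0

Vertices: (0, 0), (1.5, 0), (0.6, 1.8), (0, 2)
Evaluating z = p - 4q at each vertex:
  (0, 0): z = 0
  (1.5, 0): z = 1.5
  (0.6, 1.8): z = -6.6
  (0, 2): z = -8

The smallest value is z = -8, attained at (0, 2).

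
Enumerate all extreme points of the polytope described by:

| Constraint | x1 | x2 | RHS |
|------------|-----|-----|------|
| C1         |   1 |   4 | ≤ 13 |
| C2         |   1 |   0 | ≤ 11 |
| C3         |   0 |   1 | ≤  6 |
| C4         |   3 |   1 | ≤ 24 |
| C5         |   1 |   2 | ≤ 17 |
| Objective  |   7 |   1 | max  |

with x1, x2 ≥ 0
Each vertex is the intersection of two constraint boundaries that also satisfies all remaining constraints:
  x1 = 0 and x2 = 0 → (0, 0)
  3x1 + x2 = 24 and x2 = 0 → (8, 0)
  x1 + 4x2 = 13 and 3x1 + x2 = 24 → (7.545, 1.364)
  x1 + 4x2 = 13 and x1 = 0 → (0, 3.25)

Vertices: (0, 0), (8, 0), (7.545, 1.364), (0, 3.25)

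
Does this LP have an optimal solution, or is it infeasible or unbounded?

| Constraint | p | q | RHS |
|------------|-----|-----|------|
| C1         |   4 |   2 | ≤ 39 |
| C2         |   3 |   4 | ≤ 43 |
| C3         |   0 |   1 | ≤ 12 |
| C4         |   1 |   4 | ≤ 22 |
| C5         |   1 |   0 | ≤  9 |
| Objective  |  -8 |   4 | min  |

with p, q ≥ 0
The point (9, 0) satisfies every constraint, so the LP is feasible; the constraints give p ≤ 9 and q ≤ 12, which with p, q ≥ 0 keep the feasible region inside a bounded box. A feasible, bounded LP attains a finite optimum at a vertex.

Evaluating z = -8p + 4q at each vertex:
  (0, 0): z = 0
  (9, 0): z = -72
  (9, 1.5): z = -66
  (8, 3.5): z = -50
  (0, 5.5): z = 22

Feasible with finite optimum z* = -72 at (9, 0).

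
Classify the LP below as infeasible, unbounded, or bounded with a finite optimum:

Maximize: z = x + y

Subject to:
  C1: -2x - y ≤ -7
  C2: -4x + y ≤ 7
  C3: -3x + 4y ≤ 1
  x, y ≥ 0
Feasible point: (3, 1) satisfies every constraint, so the LP is feasible.
Direction d = (1, 0): for each constraint row a, a·d ≤ 0 —
  (-2)(1) + (-1)(0) = -2 ≤ 0
  (-4)(1) + (1)(0) = -4 ≤ 0
  (-3)(1) + (4)(0) = -3 ≤ 0
and d ≥ 0, so (3, 1) + t·d stays feasible for every t ≥ 0. Along this ray z = x + y changes by 1 per unit t, so z → +∞.

The LP is unbounded; z can be made arbitrarily large.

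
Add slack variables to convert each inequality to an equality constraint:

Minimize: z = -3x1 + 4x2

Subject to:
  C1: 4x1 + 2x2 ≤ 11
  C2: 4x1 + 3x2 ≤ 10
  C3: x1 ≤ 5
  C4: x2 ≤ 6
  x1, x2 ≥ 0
min z = -3x1 + 4x2

s.t.
  4x1 + 2x2 + s1 = 11
  4x1 + 3x2 + s2 = 10
  x1 + s3 = 5
  x2 + s4 = 6
  x1, x2, s1, s2, s3, s4 ≥ 0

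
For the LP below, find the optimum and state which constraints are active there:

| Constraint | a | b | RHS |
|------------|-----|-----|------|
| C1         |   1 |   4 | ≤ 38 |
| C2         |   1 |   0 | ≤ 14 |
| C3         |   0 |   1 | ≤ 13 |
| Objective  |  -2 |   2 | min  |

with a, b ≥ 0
Optimal: a = 14, b = 0
Binding: C2, b ≥ 0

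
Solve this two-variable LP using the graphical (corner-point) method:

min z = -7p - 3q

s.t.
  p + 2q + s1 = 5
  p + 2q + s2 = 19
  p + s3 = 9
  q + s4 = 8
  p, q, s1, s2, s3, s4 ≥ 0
p = 5, q = 0, z = -35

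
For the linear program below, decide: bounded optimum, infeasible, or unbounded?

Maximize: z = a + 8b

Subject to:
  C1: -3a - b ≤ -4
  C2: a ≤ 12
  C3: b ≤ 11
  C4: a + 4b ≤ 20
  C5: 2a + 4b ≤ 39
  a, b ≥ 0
The point (0, 5) satisfies every constraint, so the LP is feasible; the constraints give a ≤ 12 and b ≤ 11, which with a, b ≥ 0 keep the feasible region inside a bounded box. A feasible, bounded LP attains a finite optimum at a vertex.

Evaluating z = a + 8b at each vertex:
  (1.333, 0): z = 1.333
  (12, 0): z = 12
  (12, 2): z = 28
  (0, 5): z = 40
  (0, 4): z = 32

Bounded optimum: z* = 40 at (0, 5).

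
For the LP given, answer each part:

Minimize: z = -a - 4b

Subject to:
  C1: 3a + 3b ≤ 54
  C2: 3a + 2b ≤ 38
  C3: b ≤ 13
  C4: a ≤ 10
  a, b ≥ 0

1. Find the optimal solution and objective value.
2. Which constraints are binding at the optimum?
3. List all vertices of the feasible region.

1. a = 4, b = 13, z = -56
2. C2, C3
3. (0, 0), (10, 0), (10, 4), (4, 13), (0, 13)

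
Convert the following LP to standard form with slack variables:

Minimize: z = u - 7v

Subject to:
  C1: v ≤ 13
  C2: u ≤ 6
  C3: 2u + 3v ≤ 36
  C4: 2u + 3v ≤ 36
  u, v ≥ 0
min z = u - 7v

s.t.
  v + s1 = 13
  u + s2 = 6
  2u + 3v + s3 = 36
  2u + 3v + s4 = 36
  u, v, s1, s2, s3, s4 ≥ 0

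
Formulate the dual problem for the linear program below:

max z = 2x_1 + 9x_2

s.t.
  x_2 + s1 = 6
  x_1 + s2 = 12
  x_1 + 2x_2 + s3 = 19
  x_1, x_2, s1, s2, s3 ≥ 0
Minimize: z = 6y1 + 12y2 + 19y3

Subject to:
  C1: -y2 - y3 ≤ -2
  C2: -y1 - 2y3 ≤ -9
  y1, y2, y3 ≥ 0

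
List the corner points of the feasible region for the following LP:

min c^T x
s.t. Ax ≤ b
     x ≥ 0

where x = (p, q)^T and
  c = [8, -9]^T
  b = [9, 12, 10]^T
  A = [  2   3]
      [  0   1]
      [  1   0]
Each vertex is the intersection of two constraint boundaries that also satisfies all remaining constraints:
  p = 0 and q = 0 → (0, 0)
  2p + 3q = 9 and q = 0 → (4.5, 0)
  2p + 3q = 9 and p = 0 → (0, 3)

Vertices: (0, 0), (4.5, 0), (0, 3)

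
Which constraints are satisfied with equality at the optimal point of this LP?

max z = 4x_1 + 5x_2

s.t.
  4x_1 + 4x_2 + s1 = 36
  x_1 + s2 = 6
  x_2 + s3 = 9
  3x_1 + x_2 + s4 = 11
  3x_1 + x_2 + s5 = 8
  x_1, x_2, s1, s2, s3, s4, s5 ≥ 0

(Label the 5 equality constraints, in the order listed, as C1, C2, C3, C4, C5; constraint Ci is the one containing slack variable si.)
Optimal: x_1 = 0, x_2 = 8
Binding: C5, x_1 ≥ 0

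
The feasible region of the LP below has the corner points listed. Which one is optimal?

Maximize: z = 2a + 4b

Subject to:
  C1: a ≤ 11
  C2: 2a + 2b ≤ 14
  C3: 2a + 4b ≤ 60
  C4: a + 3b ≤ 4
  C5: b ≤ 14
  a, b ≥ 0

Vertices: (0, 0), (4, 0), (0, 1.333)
Evaluating z = 2a + 4b at each vertex:
  (0, 0): z = 0
  (4, 0): z = 8
  (0, 1.333): z = 5.333

The largest value is z = 8, attained at (4, 0).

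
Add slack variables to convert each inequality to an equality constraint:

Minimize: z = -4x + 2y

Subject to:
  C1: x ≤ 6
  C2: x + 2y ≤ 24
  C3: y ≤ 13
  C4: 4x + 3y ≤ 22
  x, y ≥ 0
min z = -4x + 2y

s.t.
  x + s1 = 6
  x + 2y + s2 = 24
  y + s3 = 13
  4x + 3y + s4 = 22
  x, y, s1, s2, s3, s4 ≥ 0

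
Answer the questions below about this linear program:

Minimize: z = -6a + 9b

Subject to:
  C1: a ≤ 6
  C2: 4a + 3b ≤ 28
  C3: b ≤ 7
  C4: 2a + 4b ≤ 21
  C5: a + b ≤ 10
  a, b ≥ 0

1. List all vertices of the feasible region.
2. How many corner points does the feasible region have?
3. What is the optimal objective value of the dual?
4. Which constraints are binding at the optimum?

1. (0, 0), (6, 0), (6, 1.333), (4.9, 2.8), (0, 5.25)
2. 5
3. -36 (by strong duality, equal to the primal optimum)
4. C1, b ≥ 0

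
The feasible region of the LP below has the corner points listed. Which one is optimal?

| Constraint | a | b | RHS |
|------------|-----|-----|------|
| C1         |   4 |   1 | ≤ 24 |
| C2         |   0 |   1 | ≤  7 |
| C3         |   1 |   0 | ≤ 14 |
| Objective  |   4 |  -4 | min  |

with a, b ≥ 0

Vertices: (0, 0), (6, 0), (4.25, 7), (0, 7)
Evaluating z = 4a - 4b at each vertex:
  (0, 0): z = 0
  (6, 0): z = 24
  (4.25, 7): z = -11
  (0, 7): z = -28

The smallest value is z = -28, attained at (0, 7).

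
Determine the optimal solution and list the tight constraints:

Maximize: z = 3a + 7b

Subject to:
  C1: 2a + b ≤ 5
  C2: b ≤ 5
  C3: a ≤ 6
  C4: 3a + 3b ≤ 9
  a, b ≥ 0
Optimal: a = 0, b = 3
Slack at optimum:
  C1: slack = 2
  C2: slack = 2
  C3: slack = 6
  C4: slack = 0 (binding)
  a ≥ 0: a = 0 (binding)
  b ≥ 0: b = 3
Binding constraints: C4, a ≥ 0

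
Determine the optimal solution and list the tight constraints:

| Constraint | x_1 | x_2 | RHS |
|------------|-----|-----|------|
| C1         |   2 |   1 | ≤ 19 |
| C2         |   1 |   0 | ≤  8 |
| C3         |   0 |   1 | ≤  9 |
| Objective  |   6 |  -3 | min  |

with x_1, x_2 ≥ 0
Optimal: x_1 = 0, x_2 = 9
Slack at optimum:
  C1: slack = 10
  C2: slack = 8
  C3: slack = 0 (binding)
  x_1 ≥ 0: x_1 = 0 (binding)
  x_2 ≥ 0: x_2 = 9
Binding constraints: C3, x_1 ≥ 0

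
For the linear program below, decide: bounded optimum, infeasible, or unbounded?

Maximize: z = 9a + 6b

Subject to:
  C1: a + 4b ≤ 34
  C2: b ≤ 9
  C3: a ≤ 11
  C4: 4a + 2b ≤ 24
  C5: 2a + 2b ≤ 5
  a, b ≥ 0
The point (2.5, 0) satisfies every constraint, so the LP is feasible; the constraints give a ≤ 11 and b ≤ 9, which with a, b ≥ 0 keep the feasible region inside a bounded box. A feasible, bounded LP attains a finite optimum at a vertex.

Evaluating z = 9a + 6b at each vertex:
  (0, 0): z = 0
  (2.5, 0): z = 22.5
  (0, 2.5): z = 15

Feasible with finite optimum z* = 22.5 at (2.5, 0).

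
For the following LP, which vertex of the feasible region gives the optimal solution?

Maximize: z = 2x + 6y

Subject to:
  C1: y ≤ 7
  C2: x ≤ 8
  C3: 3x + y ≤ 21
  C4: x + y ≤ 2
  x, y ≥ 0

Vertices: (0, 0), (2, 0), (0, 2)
(0, 2) with z = 12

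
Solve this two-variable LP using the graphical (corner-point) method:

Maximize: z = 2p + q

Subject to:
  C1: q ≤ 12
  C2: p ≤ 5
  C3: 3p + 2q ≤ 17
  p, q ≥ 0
p = 5, q = 1, z = 11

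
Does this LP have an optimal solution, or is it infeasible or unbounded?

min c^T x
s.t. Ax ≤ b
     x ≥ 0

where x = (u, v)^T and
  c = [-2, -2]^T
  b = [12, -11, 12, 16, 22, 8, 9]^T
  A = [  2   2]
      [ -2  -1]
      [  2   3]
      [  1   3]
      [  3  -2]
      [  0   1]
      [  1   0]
The point (6, 0) satisfies every constraint, so the LP is feasible; the constraints give u ≤ 9 and v ≤ 8, which with u, v ≥ 0 keep the feasible region inside a bounded box. A feasible, bounded LP attains a finite optimum at a vertex.

Feasible with finite optimum z* = -12 at (6, 0).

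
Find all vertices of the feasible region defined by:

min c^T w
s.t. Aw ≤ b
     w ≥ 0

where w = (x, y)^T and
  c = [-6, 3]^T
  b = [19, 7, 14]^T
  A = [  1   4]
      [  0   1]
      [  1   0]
Each vertex is the intersection of two constraint boundaries that also satisfies all remaining constraints:
  x = 0 and y = 0 → (0, 0)
  x = 14 and y = 0 → (14, 0)
  x + 4y = 19 and x = 14 → (14, 1.25)
  x + 4y = 19 and x = 0 → (0, 4.75)

Vertices: (0, 0), (14, 0), (14, 1.25), (0, 4.75)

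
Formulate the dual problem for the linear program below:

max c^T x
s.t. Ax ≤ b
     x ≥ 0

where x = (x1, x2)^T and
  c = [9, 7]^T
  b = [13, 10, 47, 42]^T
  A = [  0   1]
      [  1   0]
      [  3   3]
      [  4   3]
Minimize: z = 13y1 + 10y2 + 47y3 + 42y4

Subject to:
  C1: -y2 - 3y3 - 4y4 ≤ -9
  C2: -y1 - 3y3 - 3y4 ≤ -7
  y1, y2, y3, y4 ≥ 0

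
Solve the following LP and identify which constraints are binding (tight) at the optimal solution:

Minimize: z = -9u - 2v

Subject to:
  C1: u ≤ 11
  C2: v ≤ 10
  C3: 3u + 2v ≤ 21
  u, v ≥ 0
Optimal: u = 7, v = 0
Binding: C3, v ≥ 0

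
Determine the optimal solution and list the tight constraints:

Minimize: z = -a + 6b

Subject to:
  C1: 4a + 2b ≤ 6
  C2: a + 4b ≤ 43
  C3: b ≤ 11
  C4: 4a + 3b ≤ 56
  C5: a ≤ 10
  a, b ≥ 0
Optimal: a = 1.5, b = 0
Slack at optimum:
  C1: slack = 0 (binding)
  C2: slack = 41.5
  C3: slack = 11
  C4: slack = 50
  C5: slack = 8.5
  a ≥ 0: a = 1.5
  b ≥ 0: b = 0 (binding)
Binding constraints: C1, b ≥ 0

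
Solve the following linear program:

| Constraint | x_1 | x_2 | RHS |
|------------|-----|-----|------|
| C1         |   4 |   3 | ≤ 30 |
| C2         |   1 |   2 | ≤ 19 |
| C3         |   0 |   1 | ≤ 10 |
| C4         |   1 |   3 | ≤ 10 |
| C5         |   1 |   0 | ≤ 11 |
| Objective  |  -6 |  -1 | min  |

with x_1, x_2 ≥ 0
Each vertex is the intersection of two constraint boundaries that also satisfies all remaining constraints:
  x_1 = 0 and x_2 = 0 → (0, 0)
  4x_1 + 3x_2 = 30 and x_2 = 0 → (7.5, 0)
  4x_1 + 3x_2 = 30 and x_1 + 3x_2 = 10 → (6.667, 1.111)
  x_1 + 3x_2 = 10 and x_1 = 0 → (0, 3.333)

Evaluating z = -6x_1 - x_2 at each vertex:
  (0, 0): z = 0
  (7.5, 0): z = -45
  (6.667, 1.111): z = -41.11
  (0, 3.333): z = -3.333

The minimum is at (7.5, 0) with z = -45.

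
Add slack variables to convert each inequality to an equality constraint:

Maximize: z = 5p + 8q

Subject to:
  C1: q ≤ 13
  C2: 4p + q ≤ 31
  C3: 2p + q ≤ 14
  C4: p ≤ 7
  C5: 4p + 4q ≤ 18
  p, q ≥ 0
max z = 5p + 8q

s.t.
  q + s1 = 13
  4p + q + s2 = 31
  2p + q + s3 = 14
  p + s4 = 7
  4p + 4q + s5 = 18
  p, q, s1, s2, s3, s4, s5 ≥ 0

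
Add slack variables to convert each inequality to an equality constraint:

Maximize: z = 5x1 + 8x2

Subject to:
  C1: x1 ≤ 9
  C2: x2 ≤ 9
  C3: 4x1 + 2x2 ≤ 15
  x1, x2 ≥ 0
max z = 5x1 + 8x2

s.t.
  x1 + s1 = 9
  x2 + s2 = 9
  4x1 + 2x2 + s3 = 15
  x1, x2, s1, s2, s3 ≥ 0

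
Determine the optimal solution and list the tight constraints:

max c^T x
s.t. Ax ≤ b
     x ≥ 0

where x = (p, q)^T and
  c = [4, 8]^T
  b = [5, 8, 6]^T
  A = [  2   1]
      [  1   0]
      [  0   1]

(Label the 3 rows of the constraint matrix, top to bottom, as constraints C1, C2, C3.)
Optimal: p = 0, q = 5
Slack at optimum:
  C1: slack = 0 (binding)
  C2: slack = 8
  C3: slack = 1
  p ≥ 0: p = 0 (binding)
  q ≥ 0: q = 5
Binding constraints: C1, p ≥ 0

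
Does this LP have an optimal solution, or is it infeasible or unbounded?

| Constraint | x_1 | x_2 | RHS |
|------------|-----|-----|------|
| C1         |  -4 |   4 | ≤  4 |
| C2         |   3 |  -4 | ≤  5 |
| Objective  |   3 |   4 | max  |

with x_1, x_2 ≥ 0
Feasible point: (0, 0) satisfies every constraint, so the LP is feasible.
Direction d = (1, 1): for each constraint row a, a·d ≤ 0 —
  (-4)(1) + (4)(1) = 0 ≤ 0
  (3)(1) + (-4)(1) = -1 ≤ 0
and d ≥ 0, so (0, 0) + t·d stays feasible for every t ≥ 0. Along this ray z = 3x_1 + 4x_2 changes by 7 per unit t, so z → +∞.

Unbounded: there is a feasible ray along which z → +∞.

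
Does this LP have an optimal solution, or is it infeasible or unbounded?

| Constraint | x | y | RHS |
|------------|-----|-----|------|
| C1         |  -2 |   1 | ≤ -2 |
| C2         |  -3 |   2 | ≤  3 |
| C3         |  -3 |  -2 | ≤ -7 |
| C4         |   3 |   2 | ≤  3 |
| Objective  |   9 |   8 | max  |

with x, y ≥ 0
C4 requires 3x + 2y ≤ 3, while C3 (-3x - 2y ≤ -7) is equivalent to 3x + 2y ≥ 7. Together they would need 7 ≤ 3x + 2y ≤ 3, which is impossible since 7 > 3. No point satisfies all constraints.

The feasible region is empty; the LP is infeasible.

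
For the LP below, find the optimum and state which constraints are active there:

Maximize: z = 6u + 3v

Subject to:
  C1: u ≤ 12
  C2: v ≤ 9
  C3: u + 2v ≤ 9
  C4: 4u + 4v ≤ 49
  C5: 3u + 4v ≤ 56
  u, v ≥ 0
Optimal: u = 9, v = 0
Slack at optimum:
  C1: slack = 3
  C2: slack = 9
  C3: slack = 0 (binding)
  C4: slack = 13
  C5: slack = 29
  u ≥ 0: u = 9
  v ≥ 0: v = 0 (binding)
Binding constraints: C3, v ≥ 0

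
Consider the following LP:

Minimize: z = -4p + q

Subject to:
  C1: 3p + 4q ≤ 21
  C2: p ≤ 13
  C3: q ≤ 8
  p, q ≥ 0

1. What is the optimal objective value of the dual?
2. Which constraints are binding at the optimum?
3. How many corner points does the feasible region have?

1. -28 (by strong duality, equal to the primal optimum)
2. C1, q ≥ 0
3. 3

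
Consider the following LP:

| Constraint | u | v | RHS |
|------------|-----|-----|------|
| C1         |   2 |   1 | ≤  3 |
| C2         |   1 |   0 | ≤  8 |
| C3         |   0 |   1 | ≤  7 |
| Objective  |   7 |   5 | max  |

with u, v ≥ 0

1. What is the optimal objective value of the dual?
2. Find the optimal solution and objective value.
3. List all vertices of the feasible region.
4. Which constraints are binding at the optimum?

1. 15 (by strong duality, equal to the primal optimum)
2. u = 0, v = 3, z = 15
3. (0, 0), (1.5, 0), (0, 3)
4. C1, u ≥ 0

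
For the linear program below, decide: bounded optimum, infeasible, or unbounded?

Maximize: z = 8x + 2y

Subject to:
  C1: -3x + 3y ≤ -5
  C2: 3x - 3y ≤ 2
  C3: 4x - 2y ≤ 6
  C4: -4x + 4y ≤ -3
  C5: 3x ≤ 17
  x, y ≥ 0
C2 requires 3x - 3y ≤ 2, while C1 (-3x + 3y ≤ -5) is equivalent to 3x - 3y ≥ 5. Together they would need 5 ≤ 3x - 3y ≤ 2, which is impossible since 5 > 2. No point satisfies all constraints.

Infeasible: no point satisfies all constraints simultaneously.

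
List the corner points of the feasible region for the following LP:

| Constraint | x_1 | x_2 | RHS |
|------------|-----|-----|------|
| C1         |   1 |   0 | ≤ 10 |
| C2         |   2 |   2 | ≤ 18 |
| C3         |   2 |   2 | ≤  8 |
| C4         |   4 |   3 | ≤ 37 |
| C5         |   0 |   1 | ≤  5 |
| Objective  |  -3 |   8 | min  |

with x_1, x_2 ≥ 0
Each vertex is the intersection of two constraint boundaries that also satisfies all remaining constraints:
  x_1 = 0 and x_2 = 0 → (0, 0)
  2x_1 + 2x_2 = 8 and x_2 = 0 → (4, 0)
  2x_1 + 2x_2 = 8 and x_1 = 0 → (0, 4)

Vertices: (0, 0), (4, 0), (0, 4)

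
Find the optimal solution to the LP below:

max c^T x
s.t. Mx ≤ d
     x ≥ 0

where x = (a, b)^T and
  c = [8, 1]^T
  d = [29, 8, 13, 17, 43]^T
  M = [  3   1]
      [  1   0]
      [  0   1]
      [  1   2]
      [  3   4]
Each vertex is the intersection of two constraint boundaries that also satisfies all remaining constraints:
  a = 0 and b = 0 → (0, 0)
  a = 8 and b = 0 → (8, 0)
  a = 8 and a + 2b = 17 → (8, 4.5)
  a + 2b = 17 and a = 0 → (0, 8.5)

Evaluating z = 8a + b at each vertex:
  (0, 0): z = 0
  (8, 0): z = 64
  (8, 4.5): z = 68.5
  (0, 8.5): z = 8.5

The maximum is at (8, 4.5) with z = 68.5.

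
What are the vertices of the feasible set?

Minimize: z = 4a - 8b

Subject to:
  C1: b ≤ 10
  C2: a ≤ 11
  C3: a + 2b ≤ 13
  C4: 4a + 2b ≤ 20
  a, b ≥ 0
Each vertex is the intersection of two constraint boundaries that also satisfies all remaining constraints:
  a = 0 and b = 0 → (0, 0)
  4a + 2b = 20 and b = 0 → (5, 0)
  a + 2b = 13 and 4a + 2b = 20 → (2.333, 5.333)
  a + 2b = 13 and a = 0 → (0, 6.5)

Vertices: (0, 0), (5, 0), (2.333, 5.333), (0, 6.5)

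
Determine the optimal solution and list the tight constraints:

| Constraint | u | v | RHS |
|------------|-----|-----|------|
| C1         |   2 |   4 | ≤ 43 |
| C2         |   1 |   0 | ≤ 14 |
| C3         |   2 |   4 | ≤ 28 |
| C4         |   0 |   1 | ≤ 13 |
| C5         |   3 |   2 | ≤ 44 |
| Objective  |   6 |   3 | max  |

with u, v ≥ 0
Optimal: u = 14, v = 0
Slack at optimum:
  C1: slack = 15
  C2: slack = 0 (binding)
  C3: slack = 0 (binding)
  C4: slack = 13
  C5: slack = 2
  u ≥ 0: u = 14
  v ≥ 0: v = 0 (binding)
Binding constraints: C2, C3, v ≥ 0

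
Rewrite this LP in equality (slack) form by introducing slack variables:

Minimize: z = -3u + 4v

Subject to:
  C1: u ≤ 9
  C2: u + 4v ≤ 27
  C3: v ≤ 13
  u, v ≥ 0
min z = -3u + 4v

s.t.
  u + s1 = 9
  u + 4v + s2 = 27
  v + s3 = 13
  u, v, s1, s2, s3 ≥ 0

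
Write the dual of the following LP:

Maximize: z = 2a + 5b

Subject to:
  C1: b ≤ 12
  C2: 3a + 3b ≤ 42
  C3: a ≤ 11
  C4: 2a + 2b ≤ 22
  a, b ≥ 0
Minimize: z = 12y1 + 42y2 + 11y3 + 22y4

Subject to:
  C1: -3y2 - y3 - 2y4 ≤ -2
  C2: -y1 - 3y2 - 2y4 ≤ -5
  y1, y2, y3, y4 ≥ 0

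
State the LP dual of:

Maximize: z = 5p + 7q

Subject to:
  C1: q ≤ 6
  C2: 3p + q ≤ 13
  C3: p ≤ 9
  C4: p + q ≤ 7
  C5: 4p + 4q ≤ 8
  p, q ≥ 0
Minimize: z = 6y1 + 13y2 + 9y3 + 7y4 + 8y5

Subject to:
  C1: -3y2 - y3 - y4 - 4y5 ≤ -5
  C2: -y1 - y2 - y4 - 4y5 ≤ -7
  y1, y2, y3, y4, y5 ≥ 0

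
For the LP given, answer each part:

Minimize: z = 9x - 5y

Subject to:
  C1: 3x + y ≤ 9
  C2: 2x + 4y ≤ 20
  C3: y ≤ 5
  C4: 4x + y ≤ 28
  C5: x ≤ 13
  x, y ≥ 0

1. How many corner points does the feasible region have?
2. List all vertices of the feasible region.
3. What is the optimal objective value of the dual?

1. 4
2. (0, 0), (3, 0), (1.6, 4.2), (0, 5)
3. -25 (by strong duality, equal to the primal optimum)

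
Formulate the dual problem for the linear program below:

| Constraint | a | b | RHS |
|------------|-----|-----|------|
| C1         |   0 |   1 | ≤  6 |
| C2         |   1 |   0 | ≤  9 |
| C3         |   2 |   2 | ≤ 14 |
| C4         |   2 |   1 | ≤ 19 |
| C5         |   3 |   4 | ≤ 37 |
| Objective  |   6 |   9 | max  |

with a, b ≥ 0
Minimize: z = 6y1 + 9y2 + 14y3 + 19y4 + 37y5

Subject to:
  C1: -y2 - 2y3 - 2y4 - 3y5 ≤ -6
  C2: -y1 - 2y3 - y4 - 4y5 ≤ -9
  y1, y2, y3, y4, y5 ≥ 0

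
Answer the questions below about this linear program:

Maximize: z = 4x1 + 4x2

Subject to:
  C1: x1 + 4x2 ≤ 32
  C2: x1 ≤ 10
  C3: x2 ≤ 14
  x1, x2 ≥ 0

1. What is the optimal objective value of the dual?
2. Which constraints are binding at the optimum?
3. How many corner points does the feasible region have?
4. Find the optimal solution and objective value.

1. 62 (by strong duality, equal to the primal optimum)
2. C1, C2
3. 4
4. x1 = 10, x2 = 5.5, z = 62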